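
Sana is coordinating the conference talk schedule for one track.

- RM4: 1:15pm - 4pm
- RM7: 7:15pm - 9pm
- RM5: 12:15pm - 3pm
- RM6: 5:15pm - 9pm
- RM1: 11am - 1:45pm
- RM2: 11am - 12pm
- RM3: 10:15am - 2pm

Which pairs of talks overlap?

Two intervals overlap when each starts before the other ends.
Sorted by start: RM3, RM1, RM2, RM5, RM4, RM6, RM7.
RM1 starts before RM3 ends → RM3 and RM1 overlap.
RM2 starts before RM3 ends → RM3 and RM2 overlap.
RM5 starts before RM3 ends → RM3 and RM5 overlap.
RM4 starts before RM3 ends → RM3 and RM4 overlap.
RM6 starts after RM3 ends, so nothing later overlaps RM3 either.
RM2 starts before RM1 ends → RM1 and RM2 overlap.
RM5 starts before RM1 ends → RM1 and RM5 overlap.
RM4 starts before RM1 ends → RM1 and RM4 overlap.
RM6 starts after RM1 ends, so nothing later overlaps RM1 either.
RM5 starts after RM2 ends, so nothing later overlaps RM2 either.
RM4 starts before RM5 ends → RM5 and RM4 overlap.
RM6 starts after RM5 ends, so nothing later overlaps RM5 either.
RM6 starts after RM4 ends, so nothing later overlaps RM4 either.
RM7 starts before RM6 ends → RM6 and RM7 overlap.

RM1 & RM2, RM1 & RM3, RM1 & RM4, RM1 & RM5, RM2 & RM3, RM3 & RM4, RM3 & RM5, RM4 & RM5, RM6 & RM7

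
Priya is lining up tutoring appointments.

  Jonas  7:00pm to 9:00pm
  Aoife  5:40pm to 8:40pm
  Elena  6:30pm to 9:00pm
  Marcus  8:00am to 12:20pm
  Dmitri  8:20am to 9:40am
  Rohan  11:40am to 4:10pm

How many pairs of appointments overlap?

5

Sorted by start: Marcus, Dmitri, Rohan, Aoife, Elena, Jonas.
Dmitri starts before Marcus ends → Marcus and Dmitri overlap.
Rohan starts before Marcus ends → Marcus and Rohan overlap.
Aoife starts after Marcus ends, so Marcus has no further overlaps.
Rohan starts after Dmitri ends, so Dmitri has no further overlaps.
Aoife starts after Rohan ends, so Rohan has no further overlaps.
Elena starts before Aoife ends → Aoife and Elena overlap.
Jonas starts before Aoife ends → Aoife and Jonas overlap.
Jonas starts before Elena ends → Elena and Jonas overlap.
Overlapping pairs: Aoife & Elena, Aoife & Jonas, Dmitri & Marcus, Elena & Jonas, Marcus & Rohan — 5 in total.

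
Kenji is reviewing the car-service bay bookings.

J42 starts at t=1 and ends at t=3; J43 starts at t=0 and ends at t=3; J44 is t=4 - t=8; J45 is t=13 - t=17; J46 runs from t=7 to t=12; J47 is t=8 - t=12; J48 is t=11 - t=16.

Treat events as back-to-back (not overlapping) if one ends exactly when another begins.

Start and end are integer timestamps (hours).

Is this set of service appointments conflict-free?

No

Sorted by start: J43, J42, J44, J46, J47, J48, J45.
J42 starts before J43 ends → J43 and J42 overlap.
That's a conflict, so the schedule is not conflict-free.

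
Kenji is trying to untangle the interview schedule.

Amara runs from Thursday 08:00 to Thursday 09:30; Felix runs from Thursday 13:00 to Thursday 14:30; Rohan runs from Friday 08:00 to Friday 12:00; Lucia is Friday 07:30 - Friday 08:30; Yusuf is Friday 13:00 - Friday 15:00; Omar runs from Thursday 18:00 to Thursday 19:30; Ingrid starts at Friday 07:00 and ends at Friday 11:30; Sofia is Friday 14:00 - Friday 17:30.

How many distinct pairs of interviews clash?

4

Sorted by start: Amara, Felix, Omar, Ingrid, Lucia, Rohan, Yusuf, Sofia.
Felix starts after Amara ends; Amara is clear from here.
Omar starts after Felix ends; Felix is clear from here.
Ingrid starts after Omar ends; Omar is clear from here.
Lucia starts before Ingrid ends → Ingrid and Lucia overlap.
Rohan starts before Ingrid ends → Ingrid and Rohan overlap.
Yusuf starts after Ingrid ends; Ingrid is clear from here.
Rohan starts before Lucia ends → Lucia and Rohan overlap.
Yusuf starts after Lucia ends; Lucia is clear from here.
Yusuf starts after Rohan ends; Rohan is clear from here.
Sofia starts before Yusuf ends → Yusuf and Sofia overlap.
Overlapping pairs: Ingrid & Lucia, Ingrid & Rohan, Lucia & Rohan, Sofia & Yusuf — 4 in total.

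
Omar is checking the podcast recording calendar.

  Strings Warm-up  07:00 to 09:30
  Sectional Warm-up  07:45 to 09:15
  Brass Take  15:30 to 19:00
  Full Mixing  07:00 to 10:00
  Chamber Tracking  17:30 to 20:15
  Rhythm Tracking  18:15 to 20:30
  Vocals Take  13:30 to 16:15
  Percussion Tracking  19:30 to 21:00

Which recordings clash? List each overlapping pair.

Sorted by start: Strings Warm-up, Full Mixing, Sectional Warm-up, Vocals Take, Brass Take, Chamber Tracking, Rhythm Tracking, Percussion Tracking.
Full Mixing starts before Strings Warm-up ends → Strings Warm-up and Full Mixing overlap.
Sectional Warm-up starts before Strings Warm-up ends → Strings Warm-up and Sectional Warm-up overlap.
Vocals Take starts after Strings Warm-up ends; Strings Warm-up is clear from here.
Sectional Warm-up starts before Full Mixing ends → Full Mixing and Sectional Warm-up overlap.
Vocals Take starts after Full Mixing ends; Full Mixing is clear from here.
Vocals Take starts after Sectional Warm-up ends; Sectional Warm-up is clear from here.
Brass Take starts before Vocals Take ends → Vocals Take and Brass Take overlap.
Chamber Tracking starts after Vocals Take ends; Vocals Take is clear from here.
Chamber Tracking starts before Brass Take ends → Brass Take and Chamber Tracking overlap.
Rhythm Tracking starts before Brass Take ends → Brass Take and Rhythm Tracking overlap.
Percussion Tracking starts after Brass Take ends.
Rhythm Tracking starts before Chamber Tracking ends → Chamber Tracking and Rhythm Tracking overlap.
Percussion Tracking starts before Chamber Tracking ends → Chamber Tracking and Percussion Tracking overlap.
Percussion Tracking starts before Rhythm Tracking ends → Rhythm Tracking and Percussion Tracking overlap.

Brass Take & Chamber Tracking, Brass Take & Rhythm Tracking, Brass Take & Vocals Take, Chamber Tracking & Percussion Tracking, Chamber Tracking & Rhythm Tracking, Full Mixing & Sectional Warm-up, Full Mixing & Strings Warm-up, Percussion Tracking & Rhythm Tracking, Sectional Warm-up & Strings Warm-up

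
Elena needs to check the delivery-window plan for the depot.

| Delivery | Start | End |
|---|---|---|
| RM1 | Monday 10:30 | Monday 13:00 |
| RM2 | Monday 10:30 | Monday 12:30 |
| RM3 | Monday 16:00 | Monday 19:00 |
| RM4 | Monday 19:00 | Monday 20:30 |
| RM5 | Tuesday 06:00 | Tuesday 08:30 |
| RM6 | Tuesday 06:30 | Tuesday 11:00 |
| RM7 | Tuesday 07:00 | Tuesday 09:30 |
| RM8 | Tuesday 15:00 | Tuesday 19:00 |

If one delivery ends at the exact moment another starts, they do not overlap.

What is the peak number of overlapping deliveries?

Sort all start/end points and keep a running count:
Monday 10:30 start RM1 → 1
Monday 10:30 start RM2 → 2
Monday 12:30 end RM2 → 1
Monday 13:00 end RM1 → 0
Monday 16:00 start RM3 → 1
Monday 19:00 end RM3 → 0
Monday 19:00 start RM4 → 1
Monday 20:30 end RM4 → 0
Tuesday 06:00 start RM5 → 1
Tuesday 06:30 start RM6 → 2
Tuesday 07:00 start RM7 → 3
Tuesday 08:30 end RM5 → 2
Tuesday 09:30 end RM7 → 1
Tuesday 11:00 end RM6 → 0
Tuesday 15:00 start RM8 → 1
Tuesday 19:00 end RM8 → 0
Peak is 3, at Tuesday 07:00 (RM5, RM6, RM7).

3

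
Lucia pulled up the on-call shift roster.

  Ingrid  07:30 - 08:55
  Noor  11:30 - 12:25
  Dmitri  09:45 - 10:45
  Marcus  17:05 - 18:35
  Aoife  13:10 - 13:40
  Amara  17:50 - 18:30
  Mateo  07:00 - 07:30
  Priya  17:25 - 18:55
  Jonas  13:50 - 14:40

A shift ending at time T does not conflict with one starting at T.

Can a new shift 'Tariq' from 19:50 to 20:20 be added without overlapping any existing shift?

Mateo: ends 07:30 at or before Tariq starts 19:50 → clear.
Ingrid: ends 08:55 at or before Tariq starts 19:50 → clear.
Dmitri: ends 10:45 at or before Tariq starts 19:50 → clear.
Noor: ends 12:25 at or before Tariq starts 19:50 → clear.
Aoife: ends 13:40 at or before Tariq starts 19:50 → clear.
Jonas: ends 14:40 at or before Tariq starts 19:50 → clear.
Marcus: ends 18:35 at or before Tariq starts 19:50 → clear.
Priya: ends 18:55 at or before Tariq starts 19:50 → clear.
Amara: ends 18:30 at or before Tariq starts 19:50 → clear.

Yes — the slot is free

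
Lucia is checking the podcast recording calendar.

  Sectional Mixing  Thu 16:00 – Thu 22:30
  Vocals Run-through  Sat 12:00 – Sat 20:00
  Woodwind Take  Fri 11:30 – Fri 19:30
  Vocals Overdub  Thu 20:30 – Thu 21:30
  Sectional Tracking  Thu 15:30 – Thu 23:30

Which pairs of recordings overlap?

Sectional Mixing & Sectional Tracking, Sectional Mixing & Vocals Overdub, Sectional Tracking & Vocals Overdub

Sorted by start: Sectional Tracking, Sectional Mixing, Vocals Overdub, Woodwind Take, Vocals Run-through.
Sectional Mixing starts before Sectional Tracking ends → Sectional Tracking and Sectional Mixing overlap.
Vocals Overdub starts before Sectional Tracking ends → Sectional Tracking and Vocals Overdub overlap.
Woodwind Take starts after Sectional Tracking ends, so nothing later overlaps Sectional Tracking either.
Vocals Overdub starts before Sectional Mixing ends → Sectional Mixing and Vocals Overdub overlap.
Woodwind Take starts after Sectional Mixing ends, so nothing later overlaps Sectional Mixing either.
Woodwind Take starts after Vocals Overdub ends, so nothing later overlaps Vocals Overdub either.
Vocals Run-through starts after Woodwind Take ends.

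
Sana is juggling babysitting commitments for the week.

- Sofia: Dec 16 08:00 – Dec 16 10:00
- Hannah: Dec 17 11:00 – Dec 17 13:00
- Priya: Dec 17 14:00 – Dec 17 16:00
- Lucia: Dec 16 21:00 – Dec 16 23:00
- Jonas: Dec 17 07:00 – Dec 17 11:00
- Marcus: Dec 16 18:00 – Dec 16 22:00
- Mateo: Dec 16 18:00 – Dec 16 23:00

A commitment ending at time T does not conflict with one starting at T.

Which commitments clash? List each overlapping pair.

Check each pair: they overlap iff neither finishes before the other starts.
Sorted by start: Sofia, Marcus, Mateo, Lucia, Jonas, Hannah, Priya.
Marcus starts after Sofia ends, so nothing later overlaps Sofia either.
Mateo starts before Marcus ends → Marcus and Mateo overlap.
Lucia starts before Marcus ends → Marcus and Lucia overlap.
Jonas starts after Marcus ends, so nothing later overlaps Marcus either.
Lucia starts before Mateo ends → Mateo and Lucia overlap.
Jonas starts after Mateo ends, so nothing later overlaps Mateo either.
Jonas starts after Lucia ends, so nothing later overlaps Lucia either.
Hannah starts exactly when Jonas ends (back-to-back, no overlap), so nothing later overlaps Jonas either.
Priya starts after Hannah ends.

Lucia & Marcus, Lucia & Mateo, Marcus & Mateo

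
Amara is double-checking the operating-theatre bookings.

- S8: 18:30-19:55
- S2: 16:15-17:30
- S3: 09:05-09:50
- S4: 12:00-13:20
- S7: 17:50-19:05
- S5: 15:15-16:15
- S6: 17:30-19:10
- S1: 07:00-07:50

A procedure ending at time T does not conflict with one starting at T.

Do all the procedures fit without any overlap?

Check each pair: they overlap iff neither finishes before the other starts.
Sorted by start: S1, S3, S4, S5, S2, S6, S7, S8.
S3 starts after S1 ends — done with S1.
S4 starts after S3 ends — done with S3.
S5 starts after S4 ends — done with S4.
S2 starts exactly when S5 ends (back-to-back, no overlap) — done with S5.
S6 starts exactly when S2 ends (back-to-back, no overlap) — done with S2.
S7 starts before S6 ends → S6 and S7 overlap.
That's a conflict, so the schedule is not conflict-free.

No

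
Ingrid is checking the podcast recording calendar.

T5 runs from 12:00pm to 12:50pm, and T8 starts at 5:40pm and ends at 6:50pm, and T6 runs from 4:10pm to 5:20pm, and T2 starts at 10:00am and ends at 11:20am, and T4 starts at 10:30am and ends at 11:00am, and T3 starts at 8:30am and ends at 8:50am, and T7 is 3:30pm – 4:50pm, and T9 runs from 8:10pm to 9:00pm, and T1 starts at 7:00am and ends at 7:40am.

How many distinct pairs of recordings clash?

Two intervals overlap when each starts before the other ends.
Sorted by start: T1, T3, T2, T4, T5, T7, T6, T8, T9.
T3 starts after T1 ends, so T1 has no further overlaps.
T2 starts after T3 ends, so T3 has no further overlaps.
T4 starts before T2 ends → T2 and T4 overlap.
T5 starts after T2 ends, so T2 has no further overlaps.
T5 starts after T4 ends, so T4 has no further overlaps.
T7 starts after T5 ends, so T5 has no further overlaps.
T6 starts before T7 ends → T7 and T6 overlap.
T8 starts after T7 ends, so T7 has no further overlaps.
T8 starts after T6 ends, so T6 has no further overlaps.
T9 starts after T8 ends.
Overlapping pairs: T2 & T4, T6 & T7 — 2 in total.

2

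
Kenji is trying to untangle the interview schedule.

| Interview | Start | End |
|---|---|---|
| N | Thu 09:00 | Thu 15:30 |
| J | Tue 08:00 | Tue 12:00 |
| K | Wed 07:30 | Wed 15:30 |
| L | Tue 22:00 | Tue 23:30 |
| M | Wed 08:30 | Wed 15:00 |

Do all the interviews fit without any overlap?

Sorted by start: J, L, K, M, N.
L starts after J ends, so J has no further overlaps.
K starts after L ends, so L has no further overlaps.
M starts before K ends → K and M overlap.
That's a conflict, so the schedule is not conflict-free.

No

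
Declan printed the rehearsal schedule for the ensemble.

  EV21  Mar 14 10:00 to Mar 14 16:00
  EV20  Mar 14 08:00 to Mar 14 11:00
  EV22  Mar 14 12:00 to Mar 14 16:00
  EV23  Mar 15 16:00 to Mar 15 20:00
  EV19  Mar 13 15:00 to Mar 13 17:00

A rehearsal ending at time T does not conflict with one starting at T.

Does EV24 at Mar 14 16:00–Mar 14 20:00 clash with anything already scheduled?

EV19: ends Mar 13 17:00 at or before EV24 starts Mar 14 16:00 → clear.
EV20: ends Mar 14 11:00 at or before EV24 starts Mar 14 16:00 → clear.
EV21: ends Mar 14 16:00 at or before EV24 starts Mar 14 16:00 → clear.
EV22: ends Mar 14 16:00 at or before EV24 starts Mar 14 16:00 → clear.
EV23: starts Mar 15 16:00 at or after EV24 ends Mar 14 20:00 → clear.

No — it doesn't clash with anything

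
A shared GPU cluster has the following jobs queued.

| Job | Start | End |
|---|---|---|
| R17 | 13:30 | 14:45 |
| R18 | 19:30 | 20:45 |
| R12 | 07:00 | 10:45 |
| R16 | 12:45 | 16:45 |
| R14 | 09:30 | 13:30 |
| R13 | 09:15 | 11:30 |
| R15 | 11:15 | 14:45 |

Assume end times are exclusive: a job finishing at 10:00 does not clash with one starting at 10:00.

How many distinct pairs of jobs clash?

Sorted by start: R12, R13, R14, R15, R16, R17, R18.
R13 starts before R12 ends → R12 and R13 overlap.
R14 starts before R12 ends → R12 and R14 overlap.
R15 starts after R12 ends — done with R12.
R14 starts before R13 ends → R13 and R14 overlap.
R15 starts before R13 ends → R13 and R15 overlap.
R16 starts after R13 ends — done with R13.
R15 starts before R14 ends → R14 and R15 overlap.
R16 starts before R14 ends → R14 and R16 overlap.
R17 starts exactly when R14 ends (back-to-back, no overlap) — done with R14.
R16 starts before R15 ends → R15 and R16 overlap.
R17 starts before R15 ends → R15 and R17 overlap.
R18 starts after R15 ends.
R17 starts before R16 ends → R16 and R17 overlap.
R18 starts after R16 ends.
R18 starts after R17 ends.
Overlapping pairs: R12 & R13, R12 & R14, R13 & R14, R13 & R15, R14 & R15, R14 & R16, R15 & R16, R15 & R17, R16 & R17 — 9 in total.

9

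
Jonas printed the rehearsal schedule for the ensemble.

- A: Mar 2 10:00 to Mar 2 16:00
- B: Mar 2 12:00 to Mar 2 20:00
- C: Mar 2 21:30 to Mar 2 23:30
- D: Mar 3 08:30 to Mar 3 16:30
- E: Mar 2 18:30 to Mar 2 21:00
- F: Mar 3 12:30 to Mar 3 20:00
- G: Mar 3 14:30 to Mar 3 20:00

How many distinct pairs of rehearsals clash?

5

Sorted by start: A, B, E, C, D, F, G.
B starts before A ends → A and B overlap.
E starts after A ends, so A has no further overlaps.
E starts before B ends → B and E overlap.
C starts after B ends, so B has no further overlaps.
C starts after E ends, so E has no further overlaps.
D starts after C ends, so C has no further overlaps.
F starts before D ends → D and F overlap.
G starts before D ends → D and G overlap.
G starts before F ends → F and G overlap.
Overlapping pairs: A & B, B & E, D & F, D & G, F & G — 5 in total.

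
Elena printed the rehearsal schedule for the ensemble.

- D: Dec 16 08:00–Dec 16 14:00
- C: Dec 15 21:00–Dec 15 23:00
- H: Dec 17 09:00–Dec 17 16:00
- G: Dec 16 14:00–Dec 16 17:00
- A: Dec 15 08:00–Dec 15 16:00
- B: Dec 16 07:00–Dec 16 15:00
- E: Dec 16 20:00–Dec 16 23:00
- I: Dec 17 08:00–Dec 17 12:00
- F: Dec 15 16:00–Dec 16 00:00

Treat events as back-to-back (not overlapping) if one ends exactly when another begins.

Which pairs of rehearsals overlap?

B & D, B & G, C & F, H & I

Sorted by start: A, F, C, B, D, G, E, I, H.
F starts exactly when A ends (back-to-back, no overlap), so A has no further overlaps.
C starts before F ends → F and C overlap.
B starts after F ends, so F has no further overlaps.
B starts after C ends, so C has no further overlaps.
D starts before B ends → B and D overlap.
G starts before B ends → B and G overlap.
E starts after B ends, so B has no further overlaps.
G starts exactly when D ends (back-to-back, no overlap), so D has no further overlaps.
E starts after G ends, so G has no further overlaps.
I starts after E ends, so E has no further overlaps.
H starts before I ends → I and H overlap.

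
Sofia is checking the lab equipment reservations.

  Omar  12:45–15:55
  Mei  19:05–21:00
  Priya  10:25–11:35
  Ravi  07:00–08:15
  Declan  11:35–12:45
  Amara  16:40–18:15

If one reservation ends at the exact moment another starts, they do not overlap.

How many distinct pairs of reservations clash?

0

Check each pair: they overlap iff neither finishes before the other starts.
Sorted by start: Ravi, Priya, Declan, Omar, Amara, Mei.
Priya starts after Ravi ends; Ravi is clear from here.
Declan starts exactly when Priya ends (back-to-back, no overlap); Priya is clear from here.
Omar starts exactly when Declan ends (back-to-back, no overlap); Declan is clear from here.
Amara starts after Omar ends; Omar is clear from here.
Mei starts after Amara ends.
No pair overlaps.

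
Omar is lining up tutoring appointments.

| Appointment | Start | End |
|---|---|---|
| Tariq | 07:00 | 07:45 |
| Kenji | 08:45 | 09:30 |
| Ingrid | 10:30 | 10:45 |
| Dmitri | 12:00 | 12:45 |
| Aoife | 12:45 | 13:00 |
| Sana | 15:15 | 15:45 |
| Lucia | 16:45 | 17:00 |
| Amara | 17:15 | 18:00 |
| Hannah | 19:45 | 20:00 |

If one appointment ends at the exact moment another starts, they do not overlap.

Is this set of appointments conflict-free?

Yes

Sorted by start: Tariq, Kenji, Ingrid, Dmitri, Aoife, Sana, Lucia, Amara, Hannah.
Kenji starts after Tariq ends, so nothing later overlaps Tariq either.
Ingrid starts after Kenji ends, so nothing later overlaps Kenji either.
Dmitri starts after Ingrid ends, so nothing later overlaps Ingrid either.
Aoife starts exactly when Dmitri ends (back-to-back, no overlap), so nothing later overlaps Dmitri either.
Sana starts after Aoife ends, so nothing later overlaps Aoife either.
Lucia starts after Sana ends, so nothing later overlaps Sana either.
Amara starts after Lucia ends, so nothing later overlaps Lucia either.
Hannah starts after Amara ends.
Every pair is clear; the schedule has no overlaps.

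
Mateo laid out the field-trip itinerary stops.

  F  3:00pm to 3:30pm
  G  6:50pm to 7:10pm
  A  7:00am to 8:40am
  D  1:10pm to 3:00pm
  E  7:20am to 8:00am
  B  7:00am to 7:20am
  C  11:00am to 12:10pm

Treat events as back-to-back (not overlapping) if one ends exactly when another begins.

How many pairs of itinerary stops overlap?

Sorted by start: A, B, E, C, D, F, G.
B starts before A ends → A and B overlap.
E starts before A ends → A and E overlap.
C starts after A ends, so nothing later overlaps A either.
E starts exactly when B ends (back-to-back, no overlap), so nothing later overlaps B either.
C starts after E ends, so nothing later overlaps E either.
D starts after C ends, so nothing later overlaps C either.
F starts exactly when D ends (back-to-back, no overlap), so nothing later overlaps D either.
G starts after F ends.
Overlapping pairs: A & B, A & E — 2 in total.

2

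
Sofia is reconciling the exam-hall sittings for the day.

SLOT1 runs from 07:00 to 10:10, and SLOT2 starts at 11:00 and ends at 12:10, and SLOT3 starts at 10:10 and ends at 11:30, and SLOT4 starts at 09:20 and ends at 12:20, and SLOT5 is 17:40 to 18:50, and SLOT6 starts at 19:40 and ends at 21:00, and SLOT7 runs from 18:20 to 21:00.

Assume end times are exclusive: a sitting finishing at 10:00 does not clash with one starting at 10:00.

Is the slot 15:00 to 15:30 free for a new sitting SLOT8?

SLOT1: ends 10:10 at or before SLOT8 starts 15:00 → clear.
SLOT4: ends 12:20 at or before SLOT8 starts 15:00 → clear.
SLOT3: ends 11:30 at or before SLOT8 starts 15:00 → clear.
SLOT2: ends 12:10 at or before SLOT8 starts 15:00 → clear.
SLOT5: starts 17:40 at or after SLOT8 ends 15:30 → clear.
SLOT7: starts 18:20 at or after SLOT8 ends 15:30 → clear.
SLOT6: starts 19:40 at or after SLOT8 ends 15:30 → clear.

Yes — the slot is free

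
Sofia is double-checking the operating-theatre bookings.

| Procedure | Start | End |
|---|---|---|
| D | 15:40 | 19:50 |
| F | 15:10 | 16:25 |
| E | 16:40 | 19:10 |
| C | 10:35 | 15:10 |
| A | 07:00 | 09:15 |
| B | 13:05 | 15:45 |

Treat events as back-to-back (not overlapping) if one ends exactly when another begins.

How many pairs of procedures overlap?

5

Sorted by start: A, C, B, F, D, E.
C starts after A ends — done with A.
B starts before C ends → C and B overlap.
F starts exactly when C ends (back-to-back, no overlap) — done with C.
F starts before B ends → B and F overlap.
D starts before B ends → B and D overlap.
E starts after B ends.
D starts before F ends → F and D overlap.
E starts after F ends.
E starts before D ends → D and E overlap.
Overlapping pairs: B & C, B & D, B & F, D & E, D & F — 5 in total.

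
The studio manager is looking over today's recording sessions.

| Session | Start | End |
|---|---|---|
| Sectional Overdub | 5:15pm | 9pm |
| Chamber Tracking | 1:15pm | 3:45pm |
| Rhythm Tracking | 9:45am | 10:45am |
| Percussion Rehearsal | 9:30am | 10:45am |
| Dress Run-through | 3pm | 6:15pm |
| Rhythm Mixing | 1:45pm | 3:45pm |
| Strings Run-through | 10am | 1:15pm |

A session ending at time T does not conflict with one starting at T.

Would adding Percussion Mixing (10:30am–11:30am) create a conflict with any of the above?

Yes — it overlaps Percussion Rehearsal, Rhythm Tracking, Strings Run-through

Percussion Rehearsal: starts 9:30am before Percussion Mixing ends 11:30am, and ends 10:45am after Percussion Mixing starts 10:30am → overlap.
Rhythm Tracking: starts 9:45am before Percussion Mixing ends 11:30am, and ends 10:45am after Percussion Mixing starts 10:30am → overlap.
Strings Run-through: starts 10am before Percussion Mixing ends 11:30am, and ends 1:15pm after Percussion Mixing starts 10:30am → overlap.
Chamber Tracking: starts 1:15pm at or after Percussion Mixing ends 11:30am → clear.
Rhythm Mixing: starts 1:45pm at or after Percussion Mixing ends 11:30am → clear.
Dress Run-through: starts 3pm at or after Percussion Mixing ends 11:30am → clear.
Sectional Overdub: starts 5:15pm at or after Percussion Mixing ends 11:30am → clear.
Percussion Mixing overlaps Rhythm Tracking, Percussion Rehearsal, Strings Run-through.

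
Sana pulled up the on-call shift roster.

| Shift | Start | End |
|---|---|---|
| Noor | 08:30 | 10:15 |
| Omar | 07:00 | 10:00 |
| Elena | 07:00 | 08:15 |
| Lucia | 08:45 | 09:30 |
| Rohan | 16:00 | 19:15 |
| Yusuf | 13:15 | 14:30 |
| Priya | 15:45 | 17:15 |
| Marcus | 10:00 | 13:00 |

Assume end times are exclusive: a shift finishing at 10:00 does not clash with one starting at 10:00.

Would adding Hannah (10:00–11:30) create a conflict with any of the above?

Yes — it overlaps Marcus, Noor

Omar: ends 10:00 at or before Hannah starts 10:00 → clear.
Elena: ends 08:15 at or before Hannah starts 10:00 → clear.
Noor: starts 08:30 before Hannah ends 11:30, and ends 10:15 after Hannah starts 10:00 → overlap.
Lucia: ends 09:30 at or before Hannah starts 10:00 → clear.
Marcus: starts 10:00 before Hannah ends 11:30, and ends 13:00 after Hannah starts 10:00 → overlap.
Yusuf: starts 13:15 at or after Hannah ends 11:30 → clear.
Priya: starts 15:45 at or after Hannah ends 11:30 → clear.
Rohan: starts 16:00 at or after Hannah ends 11:30 → clear.
Hannah overlaps Noor, Marcus.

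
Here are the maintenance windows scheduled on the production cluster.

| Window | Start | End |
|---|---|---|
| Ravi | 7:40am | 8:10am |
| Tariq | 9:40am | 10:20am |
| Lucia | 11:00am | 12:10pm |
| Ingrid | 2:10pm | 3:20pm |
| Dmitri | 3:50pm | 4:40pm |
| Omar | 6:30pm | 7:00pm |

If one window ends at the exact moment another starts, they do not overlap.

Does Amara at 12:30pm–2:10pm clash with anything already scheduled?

Ravi: ends 8:10am at or before Amara starts 12:30pm → clear.
Tariq: ends 10:20am at or before Amara starts 12:30pm → clear.
Lucia: ends 12:10pm at or before Amara starts 12:30pm → clear.
Ingrid: starts 2:10pm at or after Amara ends 2:10pm → clear.
Dmitri: starts 3:50pm at or after Amara ends 2:10pm → clear.
Omar: starts 6:30pm at or after Amara ends 2:10pm → clear.

No — it doesn't clash with anything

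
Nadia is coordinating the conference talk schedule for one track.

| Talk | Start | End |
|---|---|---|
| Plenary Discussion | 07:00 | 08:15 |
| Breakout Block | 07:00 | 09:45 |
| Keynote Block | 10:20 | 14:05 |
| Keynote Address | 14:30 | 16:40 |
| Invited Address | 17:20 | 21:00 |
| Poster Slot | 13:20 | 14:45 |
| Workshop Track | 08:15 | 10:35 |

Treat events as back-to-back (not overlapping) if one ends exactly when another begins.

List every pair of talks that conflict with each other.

Breakout Block & Plenary Discussion, Breakout Block & Workshop Track, Keynote Address & Poster Slot, Keynote Block & Poster Slot, Keynote Block & Workshop Track

Sorted by start: Plenary Discussion, Breakout Block, Workshop Track, Keynote Block, Poster Slot, Keynote Address, Invited Address.
Breakout Block starts before Plenary Discussion ends → Plenary Discussion and Breakout Block overlap.
Workshop Track starts exactly when Plenary Discussion ends (back-to-back, no overlap), so Plenary Discussion has no further overlaps.
Workshop Track starts before Breakout Block ends → Breakout Block and Workshop Track overlap.
Keynote Block starts after Breakout Block ends, so Breakout Block has no further overlaps.
Keynote Block starts before Workshop Track ends → Workshop Track and Keynote Block overlap.
Poster Slot starts after Workshop Track ends, so Workshop Track has no further overlaps.
Poster Slot starts before Keynote Block ends → Keynote Block and Poster Slot overlap.
Keynote Address starts after Keynote Block ends, so Keynote Block has no further overlaps.
Keynote Address starts before Poster Slot ends → Poster Slot and Keynote Address overlap.
Invited Address starts after Poster Slot ends.
Invited Address starts after Keynote Address ends.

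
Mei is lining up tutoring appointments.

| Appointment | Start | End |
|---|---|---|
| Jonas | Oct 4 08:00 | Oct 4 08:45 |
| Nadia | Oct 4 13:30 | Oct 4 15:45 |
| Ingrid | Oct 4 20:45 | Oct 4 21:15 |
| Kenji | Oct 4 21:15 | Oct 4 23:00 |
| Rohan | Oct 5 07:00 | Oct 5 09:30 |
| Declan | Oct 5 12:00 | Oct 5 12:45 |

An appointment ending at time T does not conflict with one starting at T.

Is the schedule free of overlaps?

Yes

Two intervals overlap when each starts before the other ends.
Sorted by start: Jonas, Nadia, Ingrid, Kenji, Rohan, Declan.
Nadia starts after Jonas ends, so nothing later overlaps Jonas either.
Ingrid starts after Nadia ends, so nothing later overlaps Nadia either.
Kenji starts exactly when Ingrid ends (back-to-back, no overlap), so nothing later overlaps Ingrid either.
Rohan starts after Kenji ends, so nothing later overlaps Kenji either.
Declan starts after Rohan ends.
Every pair is clear; the schedule has no overlaps.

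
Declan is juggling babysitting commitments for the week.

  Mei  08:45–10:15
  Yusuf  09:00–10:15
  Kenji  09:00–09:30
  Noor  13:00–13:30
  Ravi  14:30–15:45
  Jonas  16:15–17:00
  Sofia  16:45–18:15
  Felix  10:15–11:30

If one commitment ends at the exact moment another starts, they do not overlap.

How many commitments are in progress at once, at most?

3

Walk through starts and ends in time order (an end at T is processed before a start at T):
08:45 start Mei → 1
09:00 start Kenji → 2
09:00 start Yusuf → 3
09:30 end Kenji → 2
10:15 end Mei → 1
10:15 end Yusuf → 0
10:15 start Felix → 1
11:30 end Felix → 0
13:00 start Noor → 1
13:30 end Noor → 0
14:30 start Ravi → 1
15:45 end Ravi → 0
16:15 start Jonas → 1
16:45 start Sofia → 2
17:00 end Jonas → 1
18:15 end Sofia → 0
Peak is 3, at 09:00 (Kenji, Mei, Yusuf).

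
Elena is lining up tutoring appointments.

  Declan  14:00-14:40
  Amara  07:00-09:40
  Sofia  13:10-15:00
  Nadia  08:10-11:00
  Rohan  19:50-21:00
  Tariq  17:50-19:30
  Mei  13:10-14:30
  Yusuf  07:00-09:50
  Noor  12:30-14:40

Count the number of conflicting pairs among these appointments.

Sorted by start: Amara, Yusuf, Nadia, Noor, Mei, Sofia, Declan, Tariq, Rohan.
Yusuf starts before Amara ends → Amara and Yusuf overlap.
Nadia starts before Amara ends → Amara and Nadia overlap.
Noor starts after Amara ends, so nothing later overlaps Amara either.
Nadia starts before Yusuf ends → Yusuf and Nadia overlap.
Noor starts after Yusuf ends, so nothing later overlaps Yusuf either.
Noor starts after Nadia ends, so nothing later overlaps Nadia either.
Mei starts before Noor ends → Noor and Mei overlap.
Sofia starts before Noor ends → Noor and Sofia overlap.
Declan starts before Noor ends → Noor and Declan overlap.
Tariq starts after Noor ends, so nothing later overlaps Noor either.
Sofia starts before Mei ends → Mei and Sofia overlap.
Declan starts before Mei ends → Mei and Declan overlap.
Tariq starts after Mei ends, so nothing later overlaps Mei either.
Declan starts before Sofia ends → Sofia and Declan overlap.
Tariq starts after Sofia ends, so nothing later overlaps Sofia either.
Tariq starts after Declan ends, so nothing later overlaps Declan either.
Rohan starts after Tariq ends.
Overlapping pairs: Amara & Nadia, Amara & Yusuf, Declan & Mei, Declan & Noor, Declan & Sofia, Mei & Noor, Mei & Sofia, Nadia & Yusuf, Noor & Sofia — 9 in total.

9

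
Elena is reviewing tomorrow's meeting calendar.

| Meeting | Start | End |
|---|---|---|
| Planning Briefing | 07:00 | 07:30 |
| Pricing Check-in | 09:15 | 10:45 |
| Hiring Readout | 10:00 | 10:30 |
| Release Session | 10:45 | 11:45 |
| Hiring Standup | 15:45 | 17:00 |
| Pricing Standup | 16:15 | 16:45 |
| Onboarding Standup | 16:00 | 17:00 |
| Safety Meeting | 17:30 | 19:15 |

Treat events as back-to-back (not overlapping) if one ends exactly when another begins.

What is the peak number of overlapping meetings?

Walk through starts and ends in time order (an end at T is processed before a start at T):
07:00 start Planning Briefing → 1
07:30 end Planning Briefing → 0
09:15 start Pricing Check-in → 1
10:00 start Hiring Readout → 2
10:30 end Hiring Readout → 1
10:45 end Pricing Check-in → 0
10:45 start Release Session → 1
11:45 end Release Session → 0
15:45 start Hiring Standup → 1
16:00 start Onboarding Standup → 2
16:15 start Pricing Standup → 3
16:45 end Pricing Standup → 2
17:00 end Hiring Standup → 1
17:00 end Onboarding Standup → 0
17:30 start Safety Meeting → 1
19:15 end Safety Meeting → 0
Peak is 3, at 16:15 (Hiring Standup, Onboarding Standup, Pricing Standup).

3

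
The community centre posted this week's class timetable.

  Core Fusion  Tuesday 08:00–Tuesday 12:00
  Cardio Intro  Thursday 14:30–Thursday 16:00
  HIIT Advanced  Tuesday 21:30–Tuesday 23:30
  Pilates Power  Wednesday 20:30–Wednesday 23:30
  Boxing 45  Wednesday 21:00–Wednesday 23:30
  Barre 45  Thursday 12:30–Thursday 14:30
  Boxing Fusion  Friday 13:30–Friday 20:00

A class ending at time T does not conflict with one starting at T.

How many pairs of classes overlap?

1

Sorted by start: Core Fusion, HIIT Advanced, Pilates Power, Boxing 45, Barre 45, Cardio Intro, Boxing Fusion.
HIIT Advanced starts after Core Fusion ends — done with Core Fusion.
Pilates Power starts after HIIT Advanced ends — done with HIIT Advanced.
Boxing 45 starts before Pilates Power ends → Pilates Power and Boxing 45 overlap.
Barre 45 starts after Pilates Power ends — done with Pilates Power.
Barre 45 starts after Boxing 45 ends — done with Boxing 45.
Cardio Intro starts exactly when Barre 45 ends (back-to-back, no overlap) — done with Barre 45.
Boxing Fusion starts after Cardio Intro ends.
Overlapping pairs: Boxing 45 & Pilates Power — 1 in total.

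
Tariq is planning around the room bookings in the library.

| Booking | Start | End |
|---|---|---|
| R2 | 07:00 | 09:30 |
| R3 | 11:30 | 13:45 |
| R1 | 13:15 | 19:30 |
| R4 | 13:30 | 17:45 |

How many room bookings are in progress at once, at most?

Sort all start/end points and keep a running count:
07:00 start R2 → 1
09:30 end R2 → 0
11:30 start R3 → 1
13:15 start R1 → 2
13:30 start R4 → 3
13:45 end R3 → 2
17:45 end R4 → 1
19:30 end R1 → 0
Peak is 3, at 13:30 (R1, R3, R4).

3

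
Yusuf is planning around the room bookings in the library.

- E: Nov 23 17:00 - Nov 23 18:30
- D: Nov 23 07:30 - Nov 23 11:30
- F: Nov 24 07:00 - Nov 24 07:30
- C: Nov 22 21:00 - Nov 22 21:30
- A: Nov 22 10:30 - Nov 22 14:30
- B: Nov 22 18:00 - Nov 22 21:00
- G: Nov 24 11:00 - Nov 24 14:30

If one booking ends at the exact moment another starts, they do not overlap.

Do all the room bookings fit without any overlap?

Yes

Two intervals overlap when each starts before the other ends.
Sorted by start: A, B, C, D, E, F, G.
B starts after A ends, so A has no further overlaps.
C starts exactly when B ends (back-to-back, no overlap), so B has no further overlaps.
D starts after C ends, so C has no further overlaps.
E starts after D ends, so D has no further overlaps.
F starts after E ends, so E has no further overlaps.
G starts after F ends.
Every pair is clear; the schedule has no overlaps.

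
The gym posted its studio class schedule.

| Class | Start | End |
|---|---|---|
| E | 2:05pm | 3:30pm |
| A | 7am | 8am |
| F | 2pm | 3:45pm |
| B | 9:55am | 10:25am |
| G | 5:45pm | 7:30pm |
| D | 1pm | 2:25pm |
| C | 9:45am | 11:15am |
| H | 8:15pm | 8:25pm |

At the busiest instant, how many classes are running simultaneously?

3

Walk through starts and ends in time order (an end at T is processed before a start at T):
7am start A → 1
8am end A → 0
9:45am start C → 1
9:55am start B → 2
10:25am end B → 1
11:15am end C → 0
1pm start D → 1
2pm start F → 2
2:05pm start E → 3
2:25pm end D → 2
3:30pm end E → 1
3:45pm end F → 0
5:45pm start G → 1
7:30pm end G → 0
8:15pm start H → 1
8:25pm end H → 0
Peak is 3, at 2:05pm (D, E, F).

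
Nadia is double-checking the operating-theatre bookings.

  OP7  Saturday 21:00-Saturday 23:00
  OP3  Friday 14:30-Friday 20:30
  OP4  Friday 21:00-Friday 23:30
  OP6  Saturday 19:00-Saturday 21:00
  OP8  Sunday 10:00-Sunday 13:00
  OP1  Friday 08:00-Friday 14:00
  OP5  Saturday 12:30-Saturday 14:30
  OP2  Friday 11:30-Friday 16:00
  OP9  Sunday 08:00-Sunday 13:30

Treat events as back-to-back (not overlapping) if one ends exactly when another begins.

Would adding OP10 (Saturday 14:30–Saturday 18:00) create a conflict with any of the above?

OP1: ends Friday 14:00 at or before OP10 starts Saturday 14:30 → clear.
OP2: ends Friday 16:00 at or before OP10 starts Saturday 14:30 → clear.
OP3: ends Friday 20:30 at or before OP10 starts Saturday 14:30 → clear.
OP4: ends Friday 23:30 at or before OP10 starts Saturday 14:30 → clear.
OP5: ends Saturday 14:30 at or before OP10 starts Saturday 14:30 → clear.
OP6: starts Saturday 19:00 at or after OP10 ends Saturday 18:00 → clear.
OP7: starts Saturday 21:00 at or after OP10 ends Saturday 18:00 → clear.
OP9: starts Sunday 08:00 at or after OP10 ends Saturday 18:00 → clear.
OP8: starts Sunday 10:00 at or after OP10 ends Saturday 18:00 → clear.

No — it doesn't clash with anything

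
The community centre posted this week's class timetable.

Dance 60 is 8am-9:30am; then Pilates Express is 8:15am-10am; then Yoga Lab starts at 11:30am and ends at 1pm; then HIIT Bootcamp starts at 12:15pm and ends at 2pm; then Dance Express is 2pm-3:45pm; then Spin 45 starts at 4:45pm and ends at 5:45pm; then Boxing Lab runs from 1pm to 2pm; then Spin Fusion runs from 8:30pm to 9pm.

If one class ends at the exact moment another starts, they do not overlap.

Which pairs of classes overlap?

Boxing Lab & HIIT Bootcamp, Dance 60 & Pilates Express, HIIT Bootcamp & Yoga Lab

Sorted by start: Dance 60, Pilates Express, Yoga Lab, HIIT Bootcamp, Boxing Lab, Dance Express, Spin 45, Spin Fusion.
Pilates Express starts before Dance 60 ends → Dance 60 and Pilates Express overlap.
Yoga Lab starts after Dance 60 ends; Dance 60 is clear from here.
Yoga Lab starts after Pilates Express ends; Pilates Express is clear from here.
HIIT Bootcamp starts before Yoga Lab ends → Yoga Lab and HIIT Bootcamp overlap.
Boxing Lab starts exactly when Yoga Lab ends (back-to-back, no overlap); Yoga Lab is clear from here.
Boxing Lab starts before HIIT Bootcamp ends → HIIT Bootcamp and Boxing Lab overlap.
Dance Express starts exactly when HIIT Bootcamp ends (back-to-back, no overlap); HIIT Bootcamp is clear from here.
Dance Express starts exactly when Boxing Lab ends (back-to-back, no overlap); Boxing Lab is clear from here.
Spin 45 starts after Dance Express ends; Dance Express is clear from here.
Spin Fusion starts after Spin 45 ends.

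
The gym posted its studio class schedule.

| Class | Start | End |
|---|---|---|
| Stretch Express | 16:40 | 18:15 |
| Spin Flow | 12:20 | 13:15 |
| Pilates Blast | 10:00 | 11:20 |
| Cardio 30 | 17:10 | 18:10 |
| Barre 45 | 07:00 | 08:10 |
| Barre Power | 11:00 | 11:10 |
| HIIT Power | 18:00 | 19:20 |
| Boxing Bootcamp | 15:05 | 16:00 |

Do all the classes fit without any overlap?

No

Sorted by start: Barre 45, Pilates Blast, Barre Power, Spin Flow, Boxing Bootcamp, Stretch Express, Cardio 30, HIIT Power.
Pilates Blast starts after Barre 45 ends, so nothing later overlaps Barre 45 either.
Barre Power starts before Pilates Blast ends → Pilates Blast and Barre Power overlap.
That's a conflict, so the schedule is not conflict-free.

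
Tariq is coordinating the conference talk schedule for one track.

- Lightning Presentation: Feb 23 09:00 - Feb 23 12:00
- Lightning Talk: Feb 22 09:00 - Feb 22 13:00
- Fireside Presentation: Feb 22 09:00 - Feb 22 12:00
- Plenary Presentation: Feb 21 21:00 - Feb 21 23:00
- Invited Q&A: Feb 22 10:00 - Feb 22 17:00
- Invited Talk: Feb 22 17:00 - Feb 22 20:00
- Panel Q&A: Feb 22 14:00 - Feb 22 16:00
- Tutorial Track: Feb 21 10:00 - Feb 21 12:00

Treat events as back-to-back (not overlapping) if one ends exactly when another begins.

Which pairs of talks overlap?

Sorted by start: Tutorial Track, Plenary Presentation, Fireside Presentation, Lightning Talk, Invited Q&A, Panel Q&A, Invited Talk, Lightning Presentation.
Plenary Presentation starts after Tutorial Track ends — done with Tutorial Track.
Fireside Presentation starts after Plenary Presentation ends — done with Plenary Presentation.
Lightning Talk starts before Fireside Presentation ends → Fireside Presentation and Lightning Talk overlap.
Invited Q&A starts before Fireside Presentation ends → Fireside Presentation and Invited Q&A overlap.
Panel Q&A starts after Fireside Presentation ends — done with Fireside Presentation.
Invited Q&A starts before Lightning Talk ends → Lightning Talk and Invited Q&A overlap.
Panel Q&A starts after Lightning Talk ends — done with Lightning Talk.
Panel Q&A starts before Invited Q&A ends → Invited Q&A and Panel Q&A overlap.
Invited Talk starts exactly when Invited Q&A ends (back-to-back, no overlap) — done with Invited Q&A.
Invited Talk starts after Panel Q&A ends — done with Panel Q&A.
Lightning Presentation starts after Invited Talk ends.

Fireside Presentation & Invited Q&A, Fireside Presentation & Lightning Talk, Invited Q&A & Lightning Talk, Invited Q&A & Panel Q&A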